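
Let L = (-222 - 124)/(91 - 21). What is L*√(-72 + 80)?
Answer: -346*√2/35 ≈ -13.981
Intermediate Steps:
L = -173/35 (L = -346/70 = -346*1/70 = -173/35 ≈ -4.9429)
L*√(-72 + 80) = -173*√(-72 + 80)/35 = -346*√2/35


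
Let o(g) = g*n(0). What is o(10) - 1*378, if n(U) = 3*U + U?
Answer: -378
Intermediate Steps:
n(U) = 4*U
o(g) = 0 (o(g) = g*(4*0) = g*0 = 0)
o(10) - 1*378 = 0 - 1*378 = 0 - 378 = -378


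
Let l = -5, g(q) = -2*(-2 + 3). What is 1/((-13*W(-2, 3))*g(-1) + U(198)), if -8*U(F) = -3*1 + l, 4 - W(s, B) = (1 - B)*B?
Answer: 1/261 ≈ 0.0038314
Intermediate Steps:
g(q) = -2 (g(q) = -2*1 = -2)
W(s, B) = 4 - B*(1 - B) (W(s, B) = 4 - (1 - B)*B = 4 - B*(1 - B))
U(F) = 1 (U(F) = -(-3*1 - 5)/8 = -(-3 - 5)/8 = -⅛*(-8) = 1)
1/((-13*W(-2, 3))*g(-1) + U(198)) = 1/(-13*(4 + 3² - 1*3)*(-2) + 1) = 1/(-13*(4 + 9 - 3)*(-2) + 1) = 1/(-13*10*(-2) + 1) = 1/(-130*(-2) + 1) = 1/(260 + 1) = 1/261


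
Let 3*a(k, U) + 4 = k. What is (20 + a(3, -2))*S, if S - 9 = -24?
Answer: -295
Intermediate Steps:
a(k, U) = -4/3 + k/3
S = -15 (S = 9 - 24 = -15)
(20 + a(3, -2))*S = (20 + (-4/3 + (1/3)*3))*(-15) = (20 + (-4/3 + 1))*(-15) = (20 - 1/3)*(-15) = (59/3)*(-15) = -295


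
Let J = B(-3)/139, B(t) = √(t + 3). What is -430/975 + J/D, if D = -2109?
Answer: -86/195 ≈ -0.44103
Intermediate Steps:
B(t) = √(3 + t)
J = 0 (J = √(3 - 3)/139 = √0/139 = (1/139)*0 = 0)
-430/975 + J/D = -430/975 + 0/(-2109) = -430*1/975 + 0*(-1/2109) = -86/195 + 0 = -86/195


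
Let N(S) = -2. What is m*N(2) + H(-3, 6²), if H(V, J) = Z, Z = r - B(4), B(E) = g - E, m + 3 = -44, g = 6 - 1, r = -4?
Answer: 89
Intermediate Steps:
g = 5
m = -47 (m = -3 - 44 = -47)
B(E) = 5 - E
Z = -5 (Z = -4 - (5 - 1*4) = -4 - (5 - 4) = -4 - 1*1 = -4 - 1 = -5)
H(V, J) = -5
m*N(2) + H(-3, 6²) = -47*(-2) - 5 = 94 - 5 = 89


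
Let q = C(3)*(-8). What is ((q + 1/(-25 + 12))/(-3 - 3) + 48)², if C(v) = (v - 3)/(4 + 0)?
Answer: 14025025/6084 ≈ 2305.2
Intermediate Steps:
C(v) = -¾ + v/4 (C(v) = (-3 + v)/4 = (-3 + v)*(¼) = -¾ + v/4)
q = 0 (q = (-¾ + (¼)*3)*(-8) = (-¾ + ¾)*(-8) = 0*(-8) = 0)
((q + 1/(-25 + 12))/(-3 - 3) + 48)² = ((0 + 1/(-25 + 12))/(-3 - 3) + 48)² = ((0 + 1/(-13))/(-6) + 48)² = ((0 - 1/13)*(-⅙) + 48)² = (-1/13*(-⅙) + 48)² = (1/78 + 48)² = (3745/78)² = 14025025/6084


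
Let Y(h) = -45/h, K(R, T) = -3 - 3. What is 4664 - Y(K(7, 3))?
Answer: 9313/2 ≈ 4656.5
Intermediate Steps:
K(R, T) = -6
4664 - Y(K(7, 3)) = 4664 - (-45)/(-6) = 4664 - (-45)*(-1)/6 = 4664 - 1*15/2 = 4664 - 15/2 = 9313/2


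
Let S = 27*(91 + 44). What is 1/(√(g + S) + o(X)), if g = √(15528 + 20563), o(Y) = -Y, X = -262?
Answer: 1/(262 + √(3645 + √36091)) ≈ 0.0030871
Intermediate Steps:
S = 3645 (S = 27*135 = 3645)
g = √36091 ≈ 189.98
1/(√(g + S) + o(X)) = 1/(√(√36091 + 3645) - 1*(-262)) = 1/(√(3645 + √36091) + 262) = 1/(262 + √(3645 + √36091))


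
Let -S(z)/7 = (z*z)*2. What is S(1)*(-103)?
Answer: 1442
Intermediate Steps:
S(z) = -14*z² (S(z) = -7*z*z*2 = -7*z²*2 = -14*z²)
S(1)*(-103) = -14*1²*(-103) = -14*1*(-103) = -14*(-103) = 1442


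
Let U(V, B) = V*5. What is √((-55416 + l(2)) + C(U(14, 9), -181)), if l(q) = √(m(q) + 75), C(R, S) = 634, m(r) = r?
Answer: √(-54782 + √77) ≈ 234.04*I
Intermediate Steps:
U(V, B) = 5*V
l(q) = √(75 + q) (l(q) = √(q + 75) = √(75 + q))
√((-55416 + l(2)) + C(U(14, 9), -181)) = √((-55416 + √(75 + 2)) + 634) = √((-55416 + √77) + 634) = √(-54782 + √77)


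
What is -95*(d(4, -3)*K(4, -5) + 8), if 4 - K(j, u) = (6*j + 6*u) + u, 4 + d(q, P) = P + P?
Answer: 13490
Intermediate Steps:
d(q, P) = -4 + 2*P (d(q, P) = -4 + (P + P) = -4 + 2*P)
K(j, u) = 4 - 7*u - 6*j (K(j, u) = 4 - ((6*j + 6*u) + u) = 4 - (6*j + 7*u) = 4 + (-7*u - 6*j) = 4 - 7*u - 6*j)
-95*(d(4, -3)*K(4, -5) + 8) = -95*((-4 + 2*(-3))*(4 - 7*(-5) - 6*4) + 8) = -95*((-4 - 6)*(4 + 35 - 24) + 8) = -95*(-10*15 + 8) = -95*(-150 + 8) = -95*(-142) = 13490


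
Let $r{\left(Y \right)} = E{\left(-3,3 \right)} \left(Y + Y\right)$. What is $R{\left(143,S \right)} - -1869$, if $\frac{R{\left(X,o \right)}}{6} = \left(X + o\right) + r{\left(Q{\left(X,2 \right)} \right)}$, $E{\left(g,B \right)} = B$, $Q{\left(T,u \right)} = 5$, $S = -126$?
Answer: $2151$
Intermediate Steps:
$r{\left(Y \right)} = 6 Y$ ($r{\left(Y \right)} = 3 \left(Y + Y\right) = 3 \cdot 2 Y = 6 Y$)
$R{\left(X,o \right)} = 180 + 6 X + 6 o$ ($R{\left(X,o \right)} = 6 \left(\left(X + o\right) + 6 \cdot 5\right) = 6 \left(\left(X + o\right) + 30\right) = 6 \left(30 + X + o\right) = 180 + 6 X + 6 o$)
$R{\left(143,S \right)} - -1869 = \left(180 + 6 \cdot 143 + 6 \left(-126\right)\right) - -1869 = \left(180 + 858 - 756\right) + 1869 = 282 + 1869 = 2151$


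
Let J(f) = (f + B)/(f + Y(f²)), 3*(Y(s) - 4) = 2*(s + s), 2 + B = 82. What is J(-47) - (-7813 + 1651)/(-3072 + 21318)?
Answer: 9243148/26477987 ≈ 0.34909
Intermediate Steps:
B = 80 (B = -2 + 82 = 80)
Y(s) = 4 + 4*s/3 (Y(s) = 4 + (2*(s + s))/3 = 4 + (2*(2*s))/3 = 4 + (4*s)/3 = 4 + 4*s/3)
J(f) = (80 + f)/(4 + f + 4*f²/3) (J(f) = (f + 80)/(f + (4 + 4*f²/3)) = (80 + f)/(4 + f + 4*f²/3))
J(-47) - (-7813 + 1651)/(-3072 + 21318) = 3*(80 - 47)/(12 + 3*(-47) + 4*(-47)²) - (-7813 + 1651)/(-3072 + 21318) = 3*33/(12 - 141 + 4*2209) - (-6162)/18246 = 3*33/(12 - 141 + 8836) - (-6162)/18246 = 3*33/8707 - 1*(-1027/3041) = 3*(1/8707)*33 + 1027/3041 = 99/8707 + 1027/3041 = 9243148/26477987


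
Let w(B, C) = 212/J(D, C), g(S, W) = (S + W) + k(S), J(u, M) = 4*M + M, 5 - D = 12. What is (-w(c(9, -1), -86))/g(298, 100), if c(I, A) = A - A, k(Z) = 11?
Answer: 106/87935 ≈ 0.0012054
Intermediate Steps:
D = -7 (D = 5 - 1*12 = 5 - 12 = -7)
c(I, A) = 0
J(u, M) = 5*M
g(S, W) = 11 + S + W (g(S, W) = (S + W) + 11 = 11 + S + W)
w(B, C) = 212/(5*C) (w(B, C) = 212/((5*C)) = 212*(1/(5*C)) = 212/(5*C))
(-w(c(9, -1), -86))/g(298, 100) = (-212/(5*(-86)))/(11 + 298 + 100) = -212*(-1)/(5*86)/409 = -1*(-106/215)*(1/409) = (106/215)*(1/409) = 106/87935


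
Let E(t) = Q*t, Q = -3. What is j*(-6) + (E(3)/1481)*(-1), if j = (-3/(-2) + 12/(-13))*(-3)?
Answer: 200052/19253 ≈ 10.391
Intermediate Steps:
E(t) = -3*t
j = -45/26 (j = (-3*(-½) + 12*(-1/13))*(-3) = (3/2 - 12/13)*(-3) = (15/26)*(-3) = -45/26 ≈ -1.7308)
j*(-6) + (E(3)/1481)*(-1) = -45/26*(-6) + (-3*3/1481)*(-1) = 135/13 - 9*1/1481*(-1) = 135/13 - 9/1481*(-1) = 135/13 + 9/1481 = 200052/19253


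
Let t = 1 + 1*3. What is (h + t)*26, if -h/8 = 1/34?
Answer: 1664/17 ≈ 97.882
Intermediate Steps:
h = -4/17 (h = -8/34 = -8*1/34 = -4/17 ≈ -0.23529)
t = 4 (t = 1 + 3 = 4)
(h + t)*26 = (-4/17 + 4)*26 = (64/17)*26 = 1664/17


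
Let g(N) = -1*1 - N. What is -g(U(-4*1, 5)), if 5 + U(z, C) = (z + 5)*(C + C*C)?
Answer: 26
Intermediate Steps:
U(z, C) = -5 + (5 + z)*(C + C**2) (U(z, C) = -5 + (z + 5)*(C + C*C) = -5 + (5 + z)*(C + C**2))
g(N) = -1 - N
-g(U(-4*1, 5)) = -(-1 - (-5 + 5*5 + 5*5**2 + 5*(-4*1) - 4*1*5**2)) = -(-1 - (-5 + 25 + 5*25 + 5*(-4) - 4*25)) = -(-1 - (-5 + 25 + 125 - 20 - 100)) = -(-1 - 1*25) = -(-1 - 25) = -1*(-26) = 26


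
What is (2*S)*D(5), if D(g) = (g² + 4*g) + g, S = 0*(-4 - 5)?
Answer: 0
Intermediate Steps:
S = 0 (S = 0*(-9) = 0)
D(g) = g² + 5*g
(2*S)*D(5) = (2*0)*(5*(5 + 5)) = 0*(5*10) = 0*50 = 0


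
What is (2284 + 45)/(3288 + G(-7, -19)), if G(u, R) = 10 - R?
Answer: 2329/3317 ≈ 0.70214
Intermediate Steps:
(2284 + 45)/(3288 + G(-7, -19)) = (2284 + 45)/(3288 + (10 - 1*(-19))) = 2329/(3288 + (10 + 19)) = 2329/(3288 + 29) = 2329/3317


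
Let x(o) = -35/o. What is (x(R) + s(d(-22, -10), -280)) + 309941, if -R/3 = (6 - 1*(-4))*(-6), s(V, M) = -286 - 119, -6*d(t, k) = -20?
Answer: 11143289/36 ≈ 3.0954e+5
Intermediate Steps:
d(t, k) = 10/3 (d(t, k) = -1/6*(-20) = 10/3)
s(V, M) = -405
R = 180 (R = -3*(6 - 1*(-4))*(-6) = -3*(6 + 4)*(-6) = -30*(-6) = -3*(-60) = 180)
(x(R) + s(d(-22, -10), -280)) + 309941 = (-35/180 - 405) + 309941 = (-35*1/180 - 405) + 309941 = (-7/36 - 405) + 309941 = -14587/36 + 309941 = 11143289/36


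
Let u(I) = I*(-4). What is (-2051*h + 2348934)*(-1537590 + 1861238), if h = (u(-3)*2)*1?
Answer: 744296542080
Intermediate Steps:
u(I) = -4*I
h = 24 (h = (-4*(-3)*2)*1 = (12*2)*1 = 24*1 = 24)
(-2051*h + 2348934)*(-1537590 + 1861238) = (-2051*24 + 2348934)*(-1537590 + 1861238) = (-49224 + 2348934)*323648 = 2299710*323648 = 744296542080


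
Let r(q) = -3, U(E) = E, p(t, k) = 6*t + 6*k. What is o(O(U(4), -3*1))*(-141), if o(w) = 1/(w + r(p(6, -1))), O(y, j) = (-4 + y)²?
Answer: 47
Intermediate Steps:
p(t, k) = 6*k + 6*t
o(w) = 1/(-3 + w) (o(w) = 1/(w - 3) = 1/(-3 + w))
o(O(U(4), -3*1))*(-141) = -141/(-3 + (-4 + 4)²) = -141/(-3 + 0²) = -141/(-3 + 0) = -141/(-3) = -⅓*(-141) = 47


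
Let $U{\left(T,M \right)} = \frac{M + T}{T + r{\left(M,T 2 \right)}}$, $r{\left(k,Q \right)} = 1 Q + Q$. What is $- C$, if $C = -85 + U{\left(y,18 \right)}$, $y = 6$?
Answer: $\frac{421}{5} \approx 84.2$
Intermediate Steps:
$r{\left(k,Q \right)} = 2 Q$ ($r{\left(k,Q \right)} = Q + Q = 2 Q$)
$U{\left(T,M \right)} = \frac{M + T}{5 T}$ ($U{\left(T,M \right)} = \frac{M + T}{T + 2 T 2} = \frac{M + T}{T + 2 \cdot 2 T} = \frac{M + T}{T + 4 T} = \frac{M + T}{5 T}$)
$C = - \frac{421}{5}$ ($C = -85 + \frac{18 + 6}{5 \cdot 6} = -85 + \frac{1}{5} \cdot \frac{1}{6} \cdot 24 = -85 + \frac{4}{5} = - \frac{421}{5} \approx -84.2$)
$- C = \left(-1\right) \left(- \frac{421}{5}\right) = \frac{421}{5}$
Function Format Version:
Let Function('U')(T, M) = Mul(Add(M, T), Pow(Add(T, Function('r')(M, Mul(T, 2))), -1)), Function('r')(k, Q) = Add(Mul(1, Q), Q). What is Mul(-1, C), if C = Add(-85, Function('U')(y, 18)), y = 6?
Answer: Rational(421, 5) ≈ 84.200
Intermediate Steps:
Function('r')(k, Q) = Mul(2, Q) (Function('r')(k, Q) = Add(Q, Q) = Mul(2, Q))
Function('U')(T, M) = Mul(Rational(1, 5), Pow(T, -1), Add(M, T)) (Function('U')(T, M) = Mul(Add(M, T), Pow(Add(T, Mul(2, Mul(T, 2))), -1)) = Mul(Add(M, T), Pow(Add(T, Mul(2, Mul(2, T))), -1)) = Mul(Add(M, T), Pow(Add(T, Mul(4, T)), -1)) = Mul(Add(M, T), Pow(Mul(5, T), -1)) = Mul(Add(M, T), Mul(Rational(1, 5), Pow(T, -1))) = Mul(Rational(1, 5), Pow(T, -1), Add(M, T)))
C = Rational(-421, 5) (C = Add(-85, Mul(Rational(1, 5), Pow(6, -1), Add(18, 6))) = Add(-85, Mul(Rational(1, 5), Rational(1, 6), 24)) = Add(-85, Rational(4, 5)) = Rational(-421, 5) ≈ -84.200)
Mul(-1, C) = Mul(-1, Rational(-421, 5)) = Rational(421, 5)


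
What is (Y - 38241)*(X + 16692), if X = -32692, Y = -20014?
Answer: 932080000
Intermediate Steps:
(Y - 38241)*(X + 16692) = (-20014 - 38241)*(-32692 + 16692) = -58255*(-16000) = 932080000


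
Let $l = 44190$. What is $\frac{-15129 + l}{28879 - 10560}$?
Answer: $\frac{29061}{18319} \approx 1.5864$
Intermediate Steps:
$\frac{-15129 + l}{28879 - 10560} = \frac{-15129 + 44190}{28879 - 10560} = \frac{29061}{18319}$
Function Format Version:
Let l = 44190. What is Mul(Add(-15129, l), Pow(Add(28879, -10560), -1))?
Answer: Rational(29061, 18319) ≈ 1.5864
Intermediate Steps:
Mul(Add(-15129, l), Pow(Add(28879, -10560), -1)) = Mul(Add(-15129, 44190), Pow(Add(28879, -10560), -1)) = Mul(29061, Pow(18319, -1)) = Mul(29061, Rational(1, 18319)) = Rational(29061, 18319)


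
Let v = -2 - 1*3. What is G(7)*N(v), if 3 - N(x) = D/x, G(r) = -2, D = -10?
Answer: -2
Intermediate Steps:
v = -5 (v = -2 - 3 = -5)
N(x) = 3 + 10/x (N(x) = 3 - (-10)/x = 3 + 10/x)
G(7)*N(v) = -2*(3 + 10/(-5)) = -2*(3 + 10*(-⅕)) = -2*(3 - 2) = -2*1 = -2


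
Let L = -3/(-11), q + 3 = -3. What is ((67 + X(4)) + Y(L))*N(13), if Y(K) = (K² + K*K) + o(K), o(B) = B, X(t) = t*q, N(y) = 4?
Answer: 21016/121 ≈ 173.69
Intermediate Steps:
q = -6 (q = -3 - 3 = -6)
L = 3/11 (L = -3*(-1/11) = 3/11 ≈ 0.27273)
X(t) = -6*t (X(t) = t*(-6) = -6*t)
Y(K) = K + 2*K² (Y(K) = (K² + K*K) + K = (K² + K²) + K = 2*K² + K = K + 2*K²)
((67 + X(4)) + Y(L))*N(13) = ((67 - 6*4) + 3*(1 + 2*(3/11))/11)*4 = ((67 - 24) + 3*(1 + 6/11)/11)*4 = (43 + (3/11)*(17/11))*4 = (43 + 51/121)*4 = (5254/121)*4 = 21016/121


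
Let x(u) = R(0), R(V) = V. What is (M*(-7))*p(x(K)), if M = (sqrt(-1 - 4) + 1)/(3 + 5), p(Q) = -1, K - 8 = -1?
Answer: 7/8 + 7*I*sqrt(5)/8 ≈ 0.875 + 1.9566*I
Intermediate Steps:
K = 7 (K = 8 - 1 = 7)
x(u) = 0
M = 1/8 + I*sqrt(5)/8 (M = (sqrt(-5) + 1)/8 = (I*sqrt(5) + 1)*(1/8) = (1 + I*sqrt(5))*(1/8) = 1/8 + I*sqrt(5)/8 ≈ 0.125 + 0.27951*I)
(M*(-7))*p(x(K)) = ((1/8 + I*sqrt(5)/8)*(-7))*(-1) = (-7/8 - 7*I*sqrt(5)/8)*(-1) = 7/8 + 7*I*sqrt(5)/8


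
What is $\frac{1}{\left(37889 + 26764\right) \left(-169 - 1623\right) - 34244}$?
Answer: $- \frac{1}{115892420} \approx -8.6287 \cdot 10^{-9}$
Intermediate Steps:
$\frac{1}{\left(37889 + 26764\right) \left(-169 - 1623\right) - 34244} = \frac{1}{64653 \left(-1792\right) - 34244} = \frac{1}{-115858176 - 34244} = \frac{1}{-115892420} = - \frac{1}{115892420}$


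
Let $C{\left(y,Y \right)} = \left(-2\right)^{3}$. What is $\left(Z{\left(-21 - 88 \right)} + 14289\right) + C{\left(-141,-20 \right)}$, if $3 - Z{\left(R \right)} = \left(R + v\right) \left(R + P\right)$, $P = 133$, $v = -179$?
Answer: $21196$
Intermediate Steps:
$C{\left(y,Y \right)} = -8$
$Z{\left(R \right)} = 3 - \left(-179 + R\right) \left(133 + R\right)$ ($Z{\left(R \right)} = 3 - \left(R - 179\right) \left(R + 133\right) = 3 - \left(-179 + R\right) \left(133 + R\right)$)
$\left(Z{\left(-21 - 88 \right)} + 14289\right) + C{\left(-141,-20 \right)} = \left(\left(23810 - \left(-21 - 88\right)^{2} + 46 \left(-21 - 88\right)\right) + 14289\right) - 8 = \left(\left(23810 - \left(-109\right)^{2} + 46 \left(-109\right)\right) + 14289\right) - 8 = \left(\left(23810 - 11881 - 5014\right) + 14289\right) - 8 = \left(6915 + 14289\right) - 8 = 21204 - 8 = 21196$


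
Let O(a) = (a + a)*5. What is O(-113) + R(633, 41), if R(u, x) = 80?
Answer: -1050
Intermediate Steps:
O(a) = 10*a (O(a) = (2*a)*5 = 10*a)
O(-113) + R(633, 41) = 10*(-113) + 80 = -1130 + 80 = -1050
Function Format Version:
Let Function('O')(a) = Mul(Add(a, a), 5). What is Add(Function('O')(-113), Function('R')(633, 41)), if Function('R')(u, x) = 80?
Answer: -1050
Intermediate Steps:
Function('O')(a) = Mul(10, a) (Function('O')(a) = Mul(Mul(2, a), 5) = Mul(10, a))
Add(Function('O')(-113), Function('R')(633, 41)) = Add(Mul(10, -113), 80) = Add(-1130, 80) = -1050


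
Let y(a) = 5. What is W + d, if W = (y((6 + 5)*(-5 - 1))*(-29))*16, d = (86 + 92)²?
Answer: 29364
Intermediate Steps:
d = 31684 (d = 178² = 31684)
W = -2320 (W = (5*(-29))*16 = -145*16 = -2320)
W + d = -2320 + 31684 = 29364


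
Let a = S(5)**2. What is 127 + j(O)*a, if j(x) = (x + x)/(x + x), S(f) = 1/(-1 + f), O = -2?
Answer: 2033/16 ≈ 127.06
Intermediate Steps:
a = 1/16 (a = (1/(-1 + 5))**2 = (1/4)**2 = 1/16 ≈ 0.062500)
j(x) = 1 (j(x) = (2*x)/((2*x)) = (2*x)*(1/(2*x)) = 1)
127 + j(O)*a = 127 + 1*(1/16) = 127 + 1/16 = 2033/16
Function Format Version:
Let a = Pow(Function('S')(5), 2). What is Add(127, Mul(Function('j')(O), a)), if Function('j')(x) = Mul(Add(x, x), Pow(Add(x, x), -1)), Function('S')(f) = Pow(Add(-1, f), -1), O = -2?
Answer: Rational(2033, 16) ≈ 127.06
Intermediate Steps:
a = Rational(1, 16) (a = Pow(Pow(Add(-1, 5), -1), 2) = Pow(Pow(4, -1), 2) = Pow(Rational(1, 4), 2) = Rational(1, 16) ≈ 0.062500)
Function('j')(x) = 1 (Function('j')(x) = Mul(Mul(2, x), Pow(Mul(2, x), -1)) = Mul(Mul(2, x), Mul(Rational(1, 2), Pow(x, -1))) = 1)
Add(127, Mul(Function('j')(O), a)) = Add(127, Mul(1, Rational(1, 16))) = Add(127, Rational(1, 16)) = Rational(2033, 16)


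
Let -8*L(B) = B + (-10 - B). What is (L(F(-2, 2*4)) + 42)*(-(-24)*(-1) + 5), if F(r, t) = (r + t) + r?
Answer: -3287/4 ≈ -821.75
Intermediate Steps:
F(r, t) = t + 2*r
L(B) = 5/4 (L(B) = -(B + (-10 - B))/8 = -⅛*(-10) = 5/4)
(L(F(-2, 2*4)) + 42)*(-(-24)*(-1) + 5) = (5/4 + 42)*(-(-24)*(-1) + 5) = 173*(-8*3 + 5)/4 = 173*(-24 + 5)/4 = (173/4)*(-19) = -3287/4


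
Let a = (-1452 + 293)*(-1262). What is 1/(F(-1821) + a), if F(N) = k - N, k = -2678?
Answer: 1/1461801 ≈ 6.8409e-7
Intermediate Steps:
a = 1462658 (a = -1159*(-1262) = 1462658)
F(N) = -2678 - N
1/(F(-1821) + a) = 1/((-2678 - 1*(-1821)) + 1462658) = 1/((-2678 + 1821) + 1462658) = 1/(-857 + 1462658) = 1/1461801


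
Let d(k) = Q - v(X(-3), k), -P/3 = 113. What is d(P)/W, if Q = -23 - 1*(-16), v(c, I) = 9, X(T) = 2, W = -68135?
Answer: 16/68135 ≈ 0.00023483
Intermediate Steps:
P = -339 (P = -3*113 = -339)
Q = -7 (Q = -23 + 16 = -7)
d(k) = -16 (d(k) = -7 - 1*9 = -7 - 9 = -16)
d(P)/W = -16/(-68135) = -16*(-1/68135) = 16/68135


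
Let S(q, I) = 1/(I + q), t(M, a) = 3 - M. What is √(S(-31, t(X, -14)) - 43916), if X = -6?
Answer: I*√21255366/22 ≈ 209.56*I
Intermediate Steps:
√(S(-31, t(X, -14)) - 43916) = √(1/((3 - 1*(-6)) - 31) - 43916) = √(1/((3 + 6) - 31) - 43916) = √(1/(9 - 31) - 43916) = √(1/(-22) - 43916) = √(-1/22 - 43916) = √(-966153/22) = I*√21255366/22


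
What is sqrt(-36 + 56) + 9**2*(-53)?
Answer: -4293 + 2*sqrt(5) ≈ -4288.5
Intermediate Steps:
sqrt(-36 + 56) + 9**2*(-53) = sqrt(20) + 81*(-53) = 2*sqrt(5) - 4293 = -4293 + 2*sqrt(5)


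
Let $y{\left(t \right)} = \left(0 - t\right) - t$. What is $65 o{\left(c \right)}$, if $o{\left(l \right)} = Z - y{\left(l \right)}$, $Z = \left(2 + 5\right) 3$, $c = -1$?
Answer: $1235$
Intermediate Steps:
$y{\left(t \right)} = - 2 t$ ($y{\left(t \right)} = - t - t = - 2 t$)
$Z = 21$ ($Z = 7 \cdot 3 = 21$)
$o{\left(l \right)} = 21 + 2 l$ ($o{\left(l \right)} = 21 - - 2 l = 21 + 2 l$)
$65 o{\left(c \right)} = 65 \left(21 + 2 \left(-1\right)\right) = 65 \left(21 - 2\right) = 65 \cdot 19 = 1235$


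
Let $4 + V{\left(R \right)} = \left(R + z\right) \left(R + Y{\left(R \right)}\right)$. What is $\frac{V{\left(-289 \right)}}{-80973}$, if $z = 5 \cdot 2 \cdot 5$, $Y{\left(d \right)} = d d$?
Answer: $\frac{19892452}{80973} \approx 245.67$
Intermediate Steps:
$Y{\left(d \right)} = d^{2}$
$z = 50$ ($z = 10 \cdot 5 = 50$)
$V{\left(R \right)} = -4 + \left(50 + R\right) \left(R + R^{2}\right)$ ($V{\left(R \right)} = -4 + \left(R + 50\right) \left(R + R^{2}\right) = -4 + \left(50 + R\right) \left(R + R^{2}\right)$)
$\frac{V{\left(-289 \right)}}{-80973} = \frac{-4 + \left(-289\right)^{3} + 50 \left(-289\right) + 51 \left(-289\right)^{2}}{-80973} = \left(-4 - 24137569 - 14450 + 51 \cdot 83521\right) \left(- \frac{1}{80973}\right) = \left(-4 - 24137569 - 14450 + 4259571\right) \left(- \frac{1}{80973}\right) = \left(-19892452\right) \left(- \frac{1}{80973}\right) = \frac{19892452}{80973}$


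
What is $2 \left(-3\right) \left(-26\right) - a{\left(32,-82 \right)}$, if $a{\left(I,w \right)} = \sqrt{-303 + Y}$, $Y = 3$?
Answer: $156 - 10 i \sqrt{3} \approx 156.0 - 17.32 i$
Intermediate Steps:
$a{\left(I,w \right)} = 10 i \sqrt{3}$ ($a{\left(I,w \right)} = \sqrt{-303 + 3} = \sqrt{-300} = 10 i \sqrt{3}$)
$2 \left(-3\right) \left(-26\right) - a{\left(32,-82 \right)} = 2 \left(-3\right) \left(-26\right) - 10 i \sqrt{3} = \left(-6\right) \left(-26\right) - 10 i \sqrt{3} = 156 - 10 i \sqrt{3}$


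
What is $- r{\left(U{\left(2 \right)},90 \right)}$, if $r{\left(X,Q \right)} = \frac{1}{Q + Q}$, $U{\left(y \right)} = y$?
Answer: $- \frac{1}{180} \approx -0.0055556$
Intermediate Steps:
$r{\left(X,Q \right)} = \frac{1}{2 Q}$
$- r{\left(U{\left(2 \right)},90 \right)} = - \frac{1}{2 \cdot 90} = \left(-1\right) \frac{1}{180} = - \frac{1}{180}$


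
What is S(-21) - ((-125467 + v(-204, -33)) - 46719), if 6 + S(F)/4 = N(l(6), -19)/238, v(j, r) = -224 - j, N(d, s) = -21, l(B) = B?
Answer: 2927088/17 ≈ 1.7218e+5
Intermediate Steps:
S(F) = -414/17 (S(F) = -24 + 4*(-21/238) = -24 + 4*(-21*1/238) = -24 + 4*(-3/34) = -24 - 6/17 = -414/17)
S(-21) - ((-125467 + v(-204, -33)) - 46719) = -414/17 - ((-125467 + (-224 - 1*(-204))) - 46719) = -414/17 - ((-125467 + (-224 + 204)) - 46719) = -414/17 - ((-125467 - 20) - 46719) = -414/17 - (-125487 - 46719) = -414/17 - 1*(-172206) = -414/17 + 172206 = 2927088/17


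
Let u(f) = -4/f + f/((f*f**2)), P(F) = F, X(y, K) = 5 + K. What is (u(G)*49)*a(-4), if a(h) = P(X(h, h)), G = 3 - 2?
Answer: -147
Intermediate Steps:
G = 1
a(h) = 5 + h
u(f) = f**(-2) - 4/f (u(f) = -4/f + f/(f**3) = -4/f + f/f**3 = -4/f + f**(-2) = f**(-2) - 4/f)
(u(G)*49)*a(-4) = (((1 - 4*1)/1**2)*49)*(5 - 4) = ((1*(1 - 4))*49)*1 = ((1*(-3))*49)*1 = -3*49*1 = -147*1 = -147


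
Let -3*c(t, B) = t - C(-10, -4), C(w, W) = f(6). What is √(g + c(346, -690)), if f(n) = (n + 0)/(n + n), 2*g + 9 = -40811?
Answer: I*√738906/6 ≈ 143.27*I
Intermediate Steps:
g = -20410 (g = -9/2 + (½)*(-40811) = -9/2 - 40811/2 = -20410)
f(n) = ½ (f(n) = n/((2*n)) = n*(1/(2*n)) = ½)
C(w, W) = ½
c(t, B) = ⅙ - t/3 (c(t, B) = -(t - 1*½)/3 = -(t - ½)/3 = -(-½ + t)/3 = ⅙ - t/3)
√(g + c(346, -690)) = √(-20410 + (⅙ - ⅓*346)) = √(-20410 + (⅙ - 346/3)) = √(-20410 - 691/6) = √(-123151/6) = I*√738906/6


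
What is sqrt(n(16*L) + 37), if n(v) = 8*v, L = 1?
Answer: sqrt(165) ≈ 12.845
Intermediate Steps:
sqrt(n(16*L) + 37) = sqrt(8*(16*1) + 37) = sqrt(8*16 + 37) = sqrt(128 + 37) = sqrt(165)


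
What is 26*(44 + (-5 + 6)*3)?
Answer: 1222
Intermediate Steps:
26*(44 + (-5 + 6)*3) = 26*(44 + 1*3) = 26*(44 + 3) = 26*47 = 1222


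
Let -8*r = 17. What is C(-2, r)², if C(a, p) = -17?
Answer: 289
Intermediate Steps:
r = -17/8 (r = -⅛*17 = -17/8 ≈ -2.1250)
C(-2, r)² = (-17)² = 289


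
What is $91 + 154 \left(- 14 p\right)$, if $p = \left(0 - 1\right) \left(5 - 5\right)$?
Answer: $91$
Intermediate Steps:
$p = 0$ ($p = \left(-1\right) 0 = 0$)
$91 + 154 \left(- 14 p\right) = 91 + 154 \left(\left(-14\right) 0\right) = 91 + 154 \cdot 0 = 91 + 0 = 91$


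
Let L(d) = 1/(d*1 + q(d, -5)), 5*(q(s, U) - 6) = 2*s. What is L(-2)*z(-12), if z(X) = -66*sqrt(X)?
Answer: -165*I*sqrt(3)/4 ≈ -71.447*I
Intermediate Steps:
q(s, U) = 6 + 2*s/5 (q(s, U) = 6 + (2*s)/5 = 6 + 2*s/5)
L(d) = 1/(6 + 7*d/5) (L(d) = 1/(d*1 + (6 + 2*d/5)) = 1/(d + (6 + 2*d/5)) = 1/(6 + 7*d/5))
L(-2)*z(-12) = (5/(30 + 7*(-2)))*(-132*I*sqrt(3)) = (5/(30 - 14))*(-132*I*sqrt(3)) = (5/16)*(-132*I*sqrt(3)) = (5*(1/16))*(-132*I*sqrt(3)) = 5*(-132*I*sqrt(3))/16 = -165*I*sqrt(3)/4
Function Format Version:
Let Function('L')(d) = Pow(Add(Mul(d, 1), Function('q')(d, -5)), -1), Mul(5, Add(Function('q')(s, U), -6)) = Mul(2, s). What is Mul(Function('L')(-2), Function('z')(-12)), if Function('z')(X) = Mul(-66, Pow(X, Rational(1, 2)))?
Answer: Mul(Rational(-165, 4), I, Pow(3, Rational(1, 2))) ≈ Mul(-71.447, I)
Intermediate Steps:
Function('q')(s, U) = Add(6, Mul(Rational(2, 5), s)) (Function('q')(s, U) = Add(6, Mul(Rational(1, 5), Mul(2, s))) = Add(6, Mul(Rational(2, 5), s)))
Function('L')(d) = Pow(Add(6, Mul(Rational(7, 5), d)), -1) (Function('L')(d) = Pow(Add(Mul(d, 1), Add(6, Mul(Rational(2, 5), d))), -1) = Pow(Add(d, Add(6, Mul(Rational(2, 5), d))), -1) = Pow(Add(6, Mul(Rational(7, 5), d)), -1))
Mul(Function('L')(-2), Function('z')(-12)) = Mul(Mul(5, Pow(Add(30, Mul(7, -2)), -1)), Mul(-66, Pow(-12, Rational(1, 2)))) = Mul(Mul(5, Pow(Add(30, -14), -1)), Mul(-66, Mul(2, I, Pow(3, Rational(1, 2))))) = Mul(Mul(5, Pow(16, -1)), Mul(-132, I, Pow(3, Rational(1, 2)))) = Mul(Mul(5, Rational(1, 16)), Mul(-132, I, Pow(3, Rational(1, 2)))) = Mul(Rational(5, 16), Mul(-132, I, Pow(3, Rational(1, 2)))) = Mul(Rational(-165, 4), I, Pow(3, Rational(1, 2)))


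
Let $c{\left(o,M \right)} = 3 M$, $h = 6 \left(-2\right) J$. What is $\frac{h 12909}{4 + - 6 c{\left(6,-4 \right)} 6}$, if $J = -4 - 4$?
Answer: $\frac{309816}{109} \approx 2842.3$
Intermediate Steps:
$J = -8$ ($J = -4 - 4 = -8$)
$h = 96$ ($h = 6 \left(-2\right) \left(-8\right) = \left(-12\right) \left(-8\right) = 96$)
$\frac{h 12909}{4 + - 6 c{\left(6,-4 \right)} 6} = \frac{96 \cdot 12909}{4 + - 6 \cdot 3 \left(-4\right) 6} = \frac{1239264}{4 + \left(-6\right) \left(-12\right) 6} = \frac{1239264}{4 + 72 \cdot 6} = \frac{1239264}{4 + 432} = \frac{1239264}{436} = 1239264 \cdot \frac{1}{436} = \frac{309816}{109}$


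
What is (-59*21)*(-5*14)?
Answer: 86730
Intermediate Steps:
(-59*21)*(-5*14) = -1239*(-70) = 86730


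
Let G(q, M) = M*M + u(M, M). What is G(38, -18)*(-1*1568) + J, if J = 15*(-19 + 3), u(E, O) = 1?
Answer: -509840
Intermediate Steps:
G(q, M) = 1 + M**2 (G(q, M) = M*M + 1 = M**2 + 1 = 1 + M**2)
J = -240 (J = 15*(-16) = -240)
G(38, -18)*(-1*1568) + J = (1 + (-18)**2)*(-1*1568) - 240 = (1 + 324)*(-1568) - 240 = 325*(-1568) - 240 = -509600 - 240 = -509840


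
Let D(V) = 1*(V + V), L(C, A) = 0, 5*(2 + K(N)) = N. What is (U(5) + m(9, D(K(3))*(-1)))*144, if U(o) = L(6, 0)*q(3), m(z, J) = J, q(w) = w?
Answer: 2016/5 ≈ 403.20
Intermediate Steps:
K(N) = -2 + N/5
D(V) = 2*V (D(V) = 1*(2*V) = 2*V)
U(o) = 0 (U(o) = 0*3 = 0)
(U(5) + m(9, D(K(3))*(-1)))*144 = (0 + (2*(-2 + (⅕)*3))*(-1))*144 = (0 + (2*(-2 + ⅗))*(-1))*144 = (0 + (2*(-7/5))*(-1))*144 = (0 - 14/5*(-1))*144 = (0 + 14/5)*144 = (14/5)*144 = 2016/5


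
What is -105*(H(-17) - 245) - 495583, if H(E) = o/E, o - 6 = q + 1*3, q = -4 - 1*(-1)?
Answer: -7986956/17 ≈ -4.6982e+5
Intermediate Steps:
q = -3 (q = -4 + 1 = -3)
o = 6 (o = 6 + (-3 + 1*3) = 6 + (-3 + 3) = 6 + 0 = 6)
H(E) = 6/E
-105*(H(-17) - 245) - 495583 = -105*(6/(-17) - 245) - 495583 = -105*(6*(-1/17) - 245) - 495583 = -105*(-6/17 - 245) - 495583 = -105*(-4171/17) - 495583 = 437955/17 - 495583 = -7986956/17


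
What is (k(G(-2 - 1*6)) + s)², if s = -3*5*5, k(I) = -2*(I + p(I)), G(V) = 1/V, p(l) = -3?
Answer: 75625/16 ≈ 4726.6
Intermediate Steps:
k(I) = 6 - 2*I (k(I) = -2*(I - 3) = -2*(-3 + I) = 6 - 2*I)
s = -75 (s = -15*5 = -75)
(k(G(-2 - 1*6)) + s)² = ((6 - 2/(-2 - 1*6)) - 75)² = ((6 - 2/(-2 - 6)) - 75)² = ((6 - 2/(-8)) - 75)² = ((6 - 2*(-⅛)) - 75)² = ((6 + ¼) - 75)² = (25/4 - 75)² = (-275/4)² = 75625/16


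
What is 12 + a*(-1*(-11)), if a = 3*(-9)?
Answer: -285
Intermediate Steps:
a = -27
12 + a*(-1*(-11)) = 12 - (-27)*(-11) = 12 - 27*11 = 12 - 297 = -285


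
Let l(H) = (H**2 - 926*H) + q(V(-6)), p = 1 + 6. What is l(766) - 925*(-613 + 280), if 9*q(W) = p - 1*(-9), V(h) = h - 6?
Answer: 1669201/9 ≈ 1.8547e+5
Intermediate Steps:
V(h) = -6 + h
p = 7
q(W) = 16/9 (q(W) = (7 - 1*(-9))/9 = (7 + 9)/9 = (1/9)*16 = 16/9)
l(H) = 16/9 + H**2 - 926*H (l(H) = (H**2 - 926*H) + 16/9 = 16/9 + H**2 - 926*H)
l(766) - 925*(-613 + 280) = (16/9 + 766**2 - 926*766) - 925*(-613 + 280) = (16/9 + 586756 - 709316) - 925*(-333) = -1103024/9 + 308025 = 1669201/9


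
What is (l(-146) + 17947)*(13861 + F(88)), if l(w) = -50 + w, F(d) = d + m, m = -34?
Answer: 247005165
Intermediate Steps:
F(d) = -34 + d (F(d) = d - 34 = -34 + d)
(l(-146) + 17947)*(13861 + F(88)) = ((-50 - 146) + 17947)*(13861 + (-34 + 88)) = (-196 + 17947)*(13861 + 54) = 17751*13915 = 247005165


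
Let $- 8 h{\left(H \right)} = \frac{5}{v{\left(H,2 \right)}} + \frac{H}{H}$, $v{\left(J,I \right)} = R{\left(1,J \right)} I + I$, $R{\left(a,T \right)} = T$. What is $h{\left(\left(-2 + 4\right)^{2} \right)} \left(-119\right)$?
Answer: $\frac{357}{16} \approx 22.313$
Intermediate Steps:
$v{\left(J,I \right)} = I + I J$ ($v{\left(J,I \right)} = J I + I = I J + I = I + I J$)
$h{\left(H \right)} = - \frac{1}{8} - \frac{5}{8 \left(2 + 2 H\right)}$ ($h{\left(H \right)} = - \frac{\frac{5}{2 \left(1 + H\right)} + \frac{H}{H}}{8} = - \frac{\frac{5}{2 + 2 H} + 1}{8} = - \frac{1 + \frac{5}{2 + 2 H}}{8} = - \frac{1}{8} - \frac{5}{8 \left(2 + 2 H\right)}$)
$h{\left(\left(-2 + 4\right)^{2} \right)} \left(-119\right) = \frac{-7 - 2 \left(-2 + 4\right)^{2}}{16 \left(1 + \left(-2 + 4\right)^{2}\right)} \left(-119\right) = \frac{-7 - 2 \cdot 2^{2}}{16 \left(1 + 2^{2}\right)} \left(-119\right) = \frac{-7 - 8}{16 \left(1 + 4\right)} \left(-119\right) = \frac{-7 - 8}{16 \cdot 5} \left(-119\right) = \frac{1}{16} \cdot \frac{1}{5} \left(-15\right) \left(-119\right) = \left(- \frac{3}{16}\right) \left(-119\right) = \frac{357}{16}$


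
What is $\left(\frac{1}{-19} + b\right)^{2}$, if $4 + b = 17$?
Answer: $\frac{60516}{361} \approx 167.63$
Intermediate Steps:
$b = 13$ ($b = -4 + 17 = 13$)
$\left(\frac{1}{-19} + b\right)^{2} = \left(\frac{1}{-19} + 13\right)^{2} = \left(- \frac{1}{19} + 13\right)^{2} = \left(\frac{246}{19}\right)^{2} = \frac{60516}{361}$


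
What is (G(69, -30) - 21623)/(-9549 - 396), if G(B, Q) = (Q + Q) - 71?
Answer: 21754/9945 ≈ 2.1874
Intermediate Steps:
G(B, Q) = -71 + 2*Q (G(B, Q) = 2*Q - 71 = -71 + 2*Q)
(G(69, -30) - 21623)/(-9549 - 396) = ((-71 + 2*(-30)) - 21623)/(-9549 - 396) = ((-71 - 60) - 21623)/(-9945) = (-131 - 21623)*(-1/9945) = -21754*(-1/9945) = 21754/9945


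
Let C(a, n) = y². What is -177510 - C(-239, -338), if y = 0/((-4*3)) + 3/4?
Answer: -2840169/16 ≈ -1.7751e+5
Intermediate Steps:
y = ¾ (y = 0/(-12) + 3*(¼) = 0*(-1/12) + ¾ = 0 + ¾ = ¾ ≈ 0.75000)
C(a, n) = 9/16 (C(a, n) = (¾)² = 9/16)
-177510 - C(-239, -338) = -177510 - 1*9/16 = -177510 - 9/16 = -2840169/16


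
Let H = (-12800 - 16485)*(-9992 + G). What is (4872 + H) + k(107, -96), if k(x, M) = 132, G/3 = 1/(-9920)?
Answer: 580559533987/1984 ≈ 2.9262e+8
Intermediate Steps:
G = -3/9920 (G = 3/(-9920) = 3*(-1/9920) = -3/9920 ≈ -0.00030242)
H = 580549606051/1984 (H = (-12800 - 16485)*(-9992 - 3/9920) = -29285*(-99120643/9920) = 580549606051/1984 ≈ 2.9262e+8)
(4872 + H) + k(107, -96) = (4872 + 580549606051/1984) + 132 = 580559272099/1984 + 132 = 580559533987/1984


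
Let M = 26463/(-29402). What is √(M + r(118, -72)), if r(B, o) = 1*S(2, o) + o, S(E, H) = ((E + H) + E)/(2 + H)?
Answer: I*√76171326103390/1029070 ≈ 8.4811*I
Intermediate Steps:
M = -26463/29402 (M = 26463*(-1/29402) = -26463/29402 ≈ -0.90004)
S(E, H) = (H + 2*E)/(2 + H)
r(B, o) = o + (4 + o)/(2 + o) (r(B, o) = 1*((o + 2*2)/(2 + o)) + o = 1*((o + 4)/(2 + o)) + o = 1*((4 + o)/(2 + o)) + o = (4 + o)/(2 + o) + o = o + (4 + o)/(2 + o))
√(M + r(118, -72)) = √(-26463/29402 + (4 - 72 - 72*(2 - 72))/(2 - 72)) = √(-26463/29402 + (4 - 72 - 72*(-70))/(-70)) = √(-26463/29402 - (4 - 72 + 5040)/70) = √(-26463/29402 - 1/70*4972) = √(-26463/29402 - 2486/35) = √(-74019577/1029070) = I*√76171326103390/1029070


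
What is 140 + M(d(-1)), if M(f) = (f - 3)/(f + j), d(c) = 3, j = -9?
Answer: 140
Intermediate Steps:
M(f) = (-3 + f)/(-9 + f) (M(f) = (f - 3)/(f - 9) = (-3 + f)/(-9 + f))
140 + M(d(-1)) = 140 + (-3 + 3)/(-9 + 3) = 140 + 0/(-6) = 140 - 1/6*0 = 140 + 0 = 140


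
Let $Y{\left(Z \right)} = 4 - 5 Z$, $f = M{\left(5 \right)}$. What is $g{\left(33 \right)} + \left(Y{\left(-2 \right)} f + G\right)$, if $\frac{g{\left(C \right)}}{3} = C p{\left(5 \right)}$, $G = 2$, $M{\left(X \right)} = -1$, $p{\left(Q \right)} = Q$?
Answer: $483$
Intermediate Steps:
$f = -1$
$g{\left(C \right)} = 15 C$ ($g{\left(C \right)} = 3 C 5 = 3 \cdot 5 C = 15 C$)
$g{\left(33 \right)} + \left(Y{\left(-2 \right)} f + G\right) = 15 \cdot 33 + \left(\left(4 - -10\right) \left(-1\right) + 2\right) = 495 + \left(\left(4 + 10\right) \left(-1\right) + 2\right) = 495 + \left(14 \left(-1\right) + 2\right) = 495 + \left(-14 + 2\right) = 495 - 12 = 483$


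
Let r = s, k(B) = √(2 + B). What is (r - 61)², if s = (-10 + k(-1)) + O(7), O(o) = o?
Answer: 3969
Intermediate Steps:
s = -2 (s = (-10 + √(2 - 1)) + 7 = (-10 + √1) + 7 = (-10 + 1) + 7 = -9 + 7 = -2)
r = -2
(r - 61)² = (-2 - 61)² = (-63)² = 3969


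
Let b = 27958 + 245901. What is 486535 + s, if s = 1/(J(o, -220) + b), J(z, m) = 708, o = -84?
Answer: 133586455346/274567 ≈ 4.8654e+5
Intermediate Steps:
b = 273859
s = 1/274567 (s = 1/(708 + 273859) = 1/274567 ≈ 3.6421e-6)
486535 + s = 486535 + 1/274567 = 133586455346/274567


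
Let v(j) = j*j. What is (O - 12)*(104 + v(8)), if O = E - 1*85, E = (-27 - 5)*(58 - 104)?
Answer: 231000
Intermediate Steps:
E = 1472 (E = -32*(-46) = 1472)
v(j) = j²
O = 1387 (O = 1472 - 1*85 = 1472 - 85 = 1387)
(O - 12)*(104 + v(8)) = (1387 - 12)*(104 + 8²) = 1375*(104 + 64) = 1375*168 = 231000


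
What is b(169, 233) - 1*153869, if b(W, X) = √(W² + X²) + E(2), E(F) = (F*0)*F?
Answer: -153869 + 5*√3314 ≈ -1.5358e+5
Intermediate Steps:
E(F) = 0 (E(F) = 0*F = 0)
b(W, X) = √(W² + X²) (b(W, X) = √(W² + X²) + 0 = √(W² + X²))
b(169, 233) - 1*153869 = √(169² + 233²) - 1*153869 = √(28561 + 54289) - 153869 = √82850 - 153869 = 5*√3314 - 153869 = -153869 + 5*√3314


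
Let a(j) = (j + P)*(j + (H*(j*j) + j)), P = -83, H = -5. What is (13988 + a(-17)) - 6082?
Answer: 155806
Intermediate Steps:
a(j) = (-83 + j)*(-5*j**2 + 2*j) (a(j) = (j - 83)*(j + (-5*j*j + j)) = (-83 + j)*(j + (-5*j**2 + j)) = (-83 + j)*(j + (j - 5*j**2)) = (-83 + j)*(-5*j**2 + 2*j))
(13988 + a(-17)) - 6082 = (13988 - 17*(-166 - 5*(-17)**2 + 417*(-17))) - 6082 = (13988 - 17*(-166 - 5*289 - 7089)) - 6082 = (13988 - 17*(-166 - 1445 - 7089)) - 6082 = (13988 - 17*(-8700)) - 6082 = (13988 + 147900) - 6082 = 161888 - 6082 = 155806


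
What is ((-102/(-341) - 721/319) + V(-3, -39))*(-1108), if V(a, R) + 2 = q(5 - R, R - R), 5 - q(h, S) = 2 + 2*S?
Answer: 957312/899 ≈ 1064.9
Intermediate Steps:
q(h, S) = 3 - 2*S (q(h, S) = 5 - (2 + 2*S) = 5 + (-2 - 2*S) = 3 - 2*S)
V(a, R) = 1 (V(a, R) = -2 + (3 - 2*(R - R)) = -2 + (3 - 2*0) = -2 + (3 + 0) = -2 + 3 = 1)
((-102/(-341) - 721/319) + V(-3, -39))*(-1108) = ((-102/(-341) - 721/319) + 1)*(-1108) = ((-102*(-1/341) - 721*1/319) + 1)*(-1108) = ((102/341 - 721/319) + 1)*(-1108) = (-1763/899 + 1)*(-1108) = -864/899*(-1108) = 957312/899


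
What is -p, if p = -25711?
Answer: 25711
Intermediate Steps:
-p = -1*(-25711) = 25711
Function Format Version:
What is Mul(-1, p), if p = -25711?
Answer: 25711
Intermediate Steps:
Mul(-1, p) = Mul(-1, -25711) = 25711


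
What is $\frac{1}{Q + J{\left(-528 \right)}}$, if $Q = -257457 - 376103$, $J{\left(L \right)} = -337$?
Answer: $- \frac{1}{633897} \approx -1.5775 \cdot 10^{-6}$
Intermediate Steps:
$Q = -633560$
$\frac{1}{Q + J{\left(-528 \right)}} = \frac{1}{-633560 - 337} = \frac{1}{-633897} = - \frac{1}{633897}$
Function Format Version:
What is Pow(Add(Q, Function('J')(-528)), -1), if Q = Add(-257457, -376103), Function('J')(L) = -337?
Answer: Rational(-1, 633897) ≈ -1.5775e-6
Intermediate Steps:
Q = -633560
Pow(Add(Q, Function('J')(-528)), -1) = Pow(Add(-633560, -337), -1) = Pow(-633897, -1) = Rational(-1, 633897)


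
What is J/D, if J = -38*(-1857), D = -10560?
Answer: -11761/1760 ≈ -6.6824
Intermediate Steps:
J = 70566
J/D = 70566/(-10560) = 70566*(-1/10560) = -11761/1760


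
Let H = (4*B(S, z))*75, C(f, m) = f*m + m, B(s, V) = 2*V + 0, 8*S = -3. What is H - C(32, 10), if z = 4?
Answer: 2070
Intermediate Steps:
S = -3/8 (S = (⅛)*(-3) = -3/8 ≈ -0.37500)
B(s, V) = 2*V
C(f, m) = m + f*m
H = 2400 (H = (4*(2*4))*75 = (4*8)*75 = 32*75 = 2400)
H - C(32, 10) = 2400 - 10*(1 + 32) = 2400 - 10*33 = 2400 - 1*330 = 2400 - 330 = 2070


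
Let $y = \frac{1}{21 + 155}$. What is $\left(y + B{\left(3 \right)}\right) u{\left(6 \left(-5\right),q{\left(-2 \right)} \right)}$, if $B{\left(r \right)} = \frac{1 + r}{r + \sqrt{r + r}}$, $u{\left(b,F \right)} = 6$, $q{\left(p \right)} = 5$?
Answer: $\frac{2115}{88} - 8 \sqrt{6} \approx 4.4382$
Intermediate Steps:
$y = \frac{1}{176} \approx 0.0056818$
$B{\left(r \right)} = \frac{1 + r}{r + \sqrt{2} \sqrt{r}}$ ($B{\left(r \right)} = \frac{1 + r}{r + \sqrt{2 r}} = \frac{1 + r}{r + \sqrt{2} \sqrt{r}}$)
$\left(y + B{\left(3 \right)}\right) u{\left(6 \left(-5\right),q{\left(-2 \right)} \right)} = \left(\frac{1}{176} + \frac{1 + 3}{3 + \sqrt{2} \sqrt{3}}\right) 6 = \left(\frac{1}{176} + \frac{1}{3 + \sqrt{6}} \cdot 4\right) 6 = \left(\frac{1}{176} + \frac{4}{3 + \sqrt{6}}\right) 6 = \frac{3}{88} + \frac{24}{3 + \sqrt{6}}$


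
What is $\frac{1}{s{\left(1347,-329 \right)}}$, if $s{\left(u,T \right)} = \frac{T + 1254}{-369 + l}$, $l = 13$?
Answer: $- \frac{356}{925} \approx -0.38486$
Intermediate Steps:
$s{\left(u,T \right)} = - \frac{627}{178} - \frac{T}{356}$ ($s{\left(u,T \right)} = \frac{T + 1254}{-369 + 13} = \frac{1254 + T}{-356} = \left(1254 + T\right) \left(- \frac{1}{356}\right) = - \frac{627}{178} - \frac{T}{356}$)
$\frac{1}{s{\left(1347,-329 \right)}} = \frac{1}{- \frac{627}{178} - - \frac{329}{356}} = \frac{1}{- \frac{627}{178} + \frac{329}{356}} = \frac{1}{- \frac{925}{356}} = - \frac{356}{925}$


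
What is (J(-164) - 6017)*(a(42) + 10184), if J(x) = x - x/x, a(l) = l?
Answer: -63217132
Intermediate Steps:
J(x) = -1 + x (J(x) = x - 1*1 = x - 1 = -1 + x)
(J(-164) - 6017)*(a(42) + 10184) = ((-1 - 164) - 6017)*(42 + 10184) = (-165 - 6017)*10226 = -6182*10226 = -63217132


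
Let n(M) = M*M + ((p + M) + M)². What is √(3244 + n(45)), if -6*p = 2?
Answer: √119782/3 ≈ 115.37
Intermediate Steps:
p = -⅓ (p = -⅙*2 = -⅓ ≈ -0.33333)
n(M) = M² + (-⅓ + 2*M)² (n(M) = M*M + ((-⅓ + M) + M)² = M² + (-⅓ + 2*M)²)
√(3244 + n(45)) = √(3244 + (⅑ + 5*45² - 4/3*45)) = √(3244 + (⅑ + 5*2025 - 60)) = √(3244 + (⅑ + 10125 - 60)) = √(3244 + 90586/9) = √(119782/9) = √119782/3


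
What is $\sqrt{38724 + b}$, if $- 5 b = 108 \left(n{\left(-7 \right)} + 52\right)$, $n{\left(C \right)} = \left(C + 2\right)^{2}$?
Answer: $\frac{2 \sqrt{231630}}{5} \approx 192.51$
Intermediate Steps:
$n{\left(C \right)} = \left(2 + C\right)^{2}$
$b = - \frac{8316}{5}$ ($b = - \frac{108 \left(\left(2 - 7\right)^{2} + 52\right)}{5} = - \frac{108 \left(\left(-5\right)^{2} + 52\right)}{5} = - \frac{108 \left(25 + 52\right)}{5} = - \frac{108 \cdot 77}{5} = \left(- \frac{1}{5}\right) 8316 = - \frac{8316}{5} \approx -1663.2$)
$\sqrt{38724 + b} = \sqrt{38724 - \frac{8316}{5}} = \sqrt{\frac{185304}{5}} = \frac{2 \sqrt{231630}}{5}$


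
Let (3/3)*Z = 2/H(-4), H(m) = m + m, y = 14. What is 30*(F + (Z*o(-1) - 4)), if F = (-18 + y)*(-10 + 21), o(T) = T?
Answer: -2865/2 ≈ -1432.5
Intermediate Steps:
F = -44 (F = (-18 + 14)*(-10 + 21) = -4*11 = -44)
H(m) = 2*m
Z = -1/4 (Z = 2/((2*(-4))) = 2/(-8) = 2*(-1/8) = -1/4 ≈ -0.25000)
30*(F + (Z*o(-1) - 4)) = 30*(-44 + (-1/4*(-1) - 4)) = 30*(-44 + (1/4 - 4)) = 30*(-44 - 15/4) = 30*(-191/4) = -2865/2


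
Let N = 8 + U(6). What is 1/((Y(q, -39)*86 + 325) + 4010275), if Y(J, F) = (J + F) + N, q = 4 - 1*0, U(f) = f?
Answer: 1/4008794 ≈ 2.4945e-7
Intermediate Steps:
q = 4 (q = 4 + 0 = 4)
N = 14 (N = 8 + 6 = 14)
Y(J, F) = 14 + F + J (Y(J, F) = (J + F) + 14 = (F + J) + 14 = 14 + F + J)
1/((Y(q, -39)*86 + 325) + 4010275) = 1/(((14 - 39 + 4)*86 + 325) + 4010275) = 1/((-21*86 + 325) + 4010275) = 1/((-1806 + 325) + 4010275) = 1/(-1481 + 4010275) = 1/4008794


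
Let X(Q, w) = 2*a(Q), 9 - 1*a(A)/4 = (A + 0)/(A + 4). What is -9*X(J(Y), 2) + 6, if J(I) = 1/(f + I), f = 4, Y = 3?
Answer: -18546/29 ≈ -639.52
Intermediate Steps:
a(A) = 36 - 4*A/(4 + A) (a(A) = 36 - 4*(A + 0)/(A + 4) = 36 - 4*A/(4 + A))
J(I) = 1/(4 + I)
X(Q, w) = 32*(9 + 2*Q)/(4 + Q) (X(Q, w) = 2*(16*(9 + 2*Q)/(4 + Q)) = 32*(9 + 2*Q)/(4 + Q))
-9*X(J(Y), 2) + 6 = -288*(9 + 2/(4 + 3))/(4 + 1/(4 + 3)) + 6 = -288*(9 + 2/7)/(4 + 1/7) + 6 = -288*(9 + 2*(⅐))/(4 + ⅐) + 6 = -288*(9 + 2/7)/29/7 + 6 = -288*7*65/(29*7) + 6 = -9*2080/29 + 6 = -18720/29 + 6 = -18546/29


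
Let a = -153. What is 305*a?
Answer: -46665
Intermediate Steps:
305*a = 305*(-153) = -46665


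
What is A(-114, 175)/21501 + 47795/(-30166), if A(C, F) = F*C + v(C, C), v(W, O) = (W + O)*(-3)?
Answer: -536272817/216199722 ≈ -2.4804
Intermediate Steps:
v(W, O) = -3*O - 3*W (v(W, O) = (O + W)*(-3) = -3*O - 3*W)
A(C, F) = -6*C + C*F (A(C, F) = F*C + (-3*C - 3*C) = C*F - 6*C = -6*C + C*F)
A(-114, 175)/21501 + 47795/(-30166) = -114*(-6 + 175)/21501 + 47795/(-30166) = -114*169*(1/21501) + 47795*(-1/30166) = -19266*1/21501 - 47795/30166 = -6422/7167 - 47795/30166 = -536272817/216199722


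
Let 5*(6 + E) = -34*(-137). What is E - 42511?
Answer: -207927/5 ≈ -41585.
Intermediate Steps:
E = 4628/5 (E = -6 + (-34*(-137))/5 = -6 + (⅕)*4658 = -6 + 4658/5 = 4628/5 ≈ 925.60)
E - 42511 = 4628/5 - 42511 = -207927/5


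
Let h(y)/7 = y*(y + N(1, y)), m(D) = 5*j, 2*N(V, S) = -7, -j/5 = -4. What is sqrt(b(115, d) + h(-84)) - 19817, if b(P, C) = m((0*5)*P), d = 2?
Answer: -19817 + 5*sqrt(2062) ≈ -19590.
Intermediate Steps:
j = 20 (j = -5*(-4) = 20)
N(V, S) = -7/2 (N(V, S) = (1/2)*(-7) = -7/2)
m(D) = 100 (m(D) = 5*20 = 100)
b(P, C) = 100
h(y) = 7*y*(-7/2 + y) (h(y) = 7*(y*(y - 7/2)) = 7*(y*(-7/2 + y)) = 7*y*(-7/2 + y))
sqrt(b(115, d) + h(-84)) - 19817 = sqrt(100 + (7/2)*(-84)*(-7 + 2*(-84))) - 19817 = sqrt(100 + (7/2)*(-84)*(-7 - 168)) - 19817 = sqrt(100 + (7/2)*(-84)*(-175)) - 19817 = sqrt(100 + 51450) - 19817 = sqrt(51550) - 19817 = 5*sqrt(2062) - 19817 = -19817 + 5*sqrt(2062)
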